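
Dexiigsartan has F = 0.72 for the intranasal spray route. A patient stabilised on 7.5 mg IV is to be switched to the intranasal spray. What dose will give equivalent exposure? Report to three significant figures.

D_intranasal = 10.4 mg

For equal systemic exposure: F × D_ev = D_iv
D_ev = D_iv / F = 7.5 / 0.72 = 10.4167 mg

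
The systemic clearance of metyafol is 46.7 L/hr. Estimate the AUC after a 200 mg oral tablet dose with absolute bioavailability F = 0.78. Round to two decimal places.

AUC = 3.34 mg/L·hr

AUC_0→∞ = F × Dose / CL
        = 0.78 × 200 / 46.7 = 3.34047 mg/L·hr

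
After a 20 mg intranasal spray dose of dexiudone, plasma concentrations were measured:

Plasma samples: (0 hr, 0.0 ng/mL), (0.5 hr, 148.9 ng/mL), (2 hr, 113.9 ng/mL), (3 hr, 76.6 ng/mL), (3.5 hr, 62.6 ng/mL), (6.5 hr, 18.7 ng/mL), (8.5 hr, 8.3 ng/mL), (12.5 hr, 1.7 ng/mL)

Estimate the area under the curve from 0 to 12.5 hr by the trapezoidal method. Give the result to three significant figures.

Trapezoidal AUC_0→12.5:
  [0→0.5]: (0.0+148.9)/2 × 0.5 = 37.225
  [0.5→2]: (148.9+113.9)/2 × 1.5 = 197.1
  [2→3]: (113.9+76.6)/2 × 1 = 95.25
  [3→3.5]: (76.6+62.6)/2 × 0.5 = 34.8
  [3.5→6.5]: (62.6+18.7)/2 × 3 = 121.95
  [6.5→8.5]: (18.7+8.3)/2 × 2 = 27.0
  [8.5→12.5]: (8.3+1.7)/2 × 4 = 20.0
  Sum = 533.325 ng/mL·hr

AUC = 533 ng/mL·hr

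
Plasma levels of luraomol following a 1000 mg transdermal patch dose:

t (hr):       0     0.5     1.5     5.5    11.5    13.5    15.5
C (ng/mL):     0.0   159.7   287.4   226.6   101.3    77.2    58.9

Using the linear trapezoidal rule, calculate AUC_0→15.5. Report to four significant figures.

AUC = 2590 ng/mL·hr

Trapezoidal AUC_0→15.5:
  [0→0.5]: (0.0+159.7)/2 × 0.5 = 39.925
  [0.5→1.5]: (159.7+287.4)/2 × 1 = 223.55
  [1.5→5.5]: (287.4+226.6)/2 × 4 = 1028.0
  [5.5→11.5]: (226.6+101.3)/2 × 6 = 983.7
  [11.5→13.5]: (101.3+77.2)/2 × 2 = 178.5
  [13.5→15.5]: (77.2+58.9)/2 × 2 = 136.1
  Sum = 2589.775 ng/mL·hr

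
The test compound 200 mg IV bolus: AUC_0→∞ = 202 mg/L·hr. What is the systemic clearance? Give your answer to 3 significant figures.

CL = Dose_iv / AUC_0→∞
   = 200 / 202 = 0.990099 L/hr

CL = 0.990 L/hr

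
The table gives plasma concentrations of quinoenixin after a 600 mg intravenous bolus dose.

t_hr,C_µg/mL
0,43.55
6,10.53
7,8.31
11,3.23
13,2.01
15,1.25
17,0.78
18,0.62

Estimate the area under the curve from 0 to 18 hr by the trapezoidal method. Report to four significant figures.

AUC = 206.0 µg/mL·hr

Trapezoidal AUC_0→18:
  [0→6]: (43.55+10.53)/2 × 6 = 162.24
  [6→7]: (10.53+8.31)/2 × 1 = 9.42
  [7→11]: (8.31+3.23)/2 × 4 = 23.08
  [11→13]: (3.23+2.01)/2 × 2 = 5.24
  [13→15]: (2.01+1.25)/2 × 2 = 3.26
  [15→17]: (1.25+0.78)/2 × 2 = 2.03
  [17→18]: (0.78+0.62)/2 × 1 = 0.7
  Sum = 205.97 µg/mL·hr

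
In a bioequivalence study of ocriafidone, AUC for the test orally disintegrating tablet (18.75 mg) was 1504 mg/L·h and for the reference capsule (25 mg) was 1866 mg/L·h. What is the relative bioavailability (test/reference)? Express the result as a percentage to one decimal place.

F_rel = 107.5%

F_rel = (AUC_test/D_test) / (AUC_ref/D_ref)
      = (1504/18.75) / (1866/25)
      = 80.2133 / 74.64 = 1.0747 = 107.47%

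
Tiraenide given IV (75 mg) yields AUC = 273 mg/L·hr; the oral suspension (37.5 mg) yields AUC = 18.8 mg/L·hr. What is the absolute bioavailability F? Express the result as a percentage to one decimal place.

F = 13.8%

F = (AUC_ev / D_ev) / (AUC_iv / D_iv)
  = (18.8/37.5) / (273/75)
  = 0.501333 / 3.64 = 0.1377
  = 13.77%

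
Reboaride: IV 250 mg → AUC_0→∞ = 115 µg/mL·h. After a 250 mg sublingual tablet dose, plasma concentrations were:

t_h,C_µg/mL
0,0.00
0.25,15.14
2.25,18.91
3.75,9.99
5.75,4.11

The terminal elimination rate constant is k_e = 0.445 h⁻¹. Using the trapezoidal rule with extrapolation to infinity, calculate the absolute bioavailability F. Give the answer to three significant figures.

F = 0.704

Trapezoidal AUC_0→5.75 (sublingual tablet):
  [0→0.25]: (0.00+15.14)/2 × 0.25 = 1.8925
  [0.25→2.25]: (15.14+18.91)/2 × 2 = 34.05
  [2.25→3.75]: (18.91+9.99)/2 × 1.5 = 21.675
  [3.75→5.75]: (9.99+4.11)/2 × 2 = 14.1
  Sum = 71.7175 µg/mL·h
Tail: C_last/k_e = 4.11/0.445 = 9.236
AUC_0→∞ (sublingual tablet) = 71.7175 + 9.236 = 80.9535 µg/mL·h
F = (AUC_ev/D_ev)/(AUC_iv/D_iv) = (80.9535/250)/(115/250) = 0.323814/0.46 = 0.7039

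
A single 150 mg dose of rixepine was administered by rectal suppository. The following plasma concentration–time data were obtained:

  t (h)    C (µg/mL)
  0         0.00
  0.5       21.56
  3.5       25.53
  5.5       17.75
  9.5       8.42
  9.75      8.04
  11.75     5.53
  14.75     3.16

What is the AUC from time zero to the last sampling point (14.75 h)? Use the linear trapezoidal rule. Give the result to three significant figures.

Trapezoidal AUC_0→14.75:
  [0→0.5]: (0.00+21.56)/2 × 0.5 = 5.39
  [0.5→3.5]: (21.56+25.53)/2 × 3 = 70.635
  [3.5→5.5]: (25.53+17.75)/2 × 2 = 43.28
  [5.5→9.5]: (17.75+8.42)/2 × 4 = 52.34
  [9.5→9.75]: (8.42+8.04)/2 × 0.25 = 2.0575
  [9.75→11.75]: (8.04+5.53)/2 × 2 = 13.57
  [11.75→14.75]: (5.53+3.16)/2 × 3 = 13.035
  Sum = 200.3075 µg/mL·h

AUC = 200 µg/mL·h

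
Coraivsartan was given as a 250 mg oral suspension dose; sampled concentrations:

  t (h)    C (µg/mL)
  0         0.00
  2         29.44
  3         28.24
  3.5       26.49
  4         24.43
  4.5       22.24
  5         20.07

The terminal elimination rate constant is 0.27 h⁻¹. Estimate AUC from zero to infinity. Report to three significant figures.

Trapezoidal AUC_0→5:
  [0→2]: (0.00+29.44)/2 × 2 = 29.44
  [2→3]: (29.44+28.24)/2 × 1 = 28.84
  [3→3.5]: (28.24+26.49)/2 × 0.5 = 13.6825
  [3.5→4]: (26.49+24.43)/2 × 0.5 = 12.73
  [4→4.5]: (24.43+22.24)/2 × 0.5 = 11.6675
  [4.5→5]: (22.24+20.07)/2 × 0.5 = 10.5775
  Sum = 106.9375 µg/mL·h
Extrapolated tail: C_last / k_e = 20.07 / 0.27 = 74.333
AUC_0→∞ = 106.9375 + 74.333 = 181.2705 µg/mL·h

AUC = 181 µg/mL·h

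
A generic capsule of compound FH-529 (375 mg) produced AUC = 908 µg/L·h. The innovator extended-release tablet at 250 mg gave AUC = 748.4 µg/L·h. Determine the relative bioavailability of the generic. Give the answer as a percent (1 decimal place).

F_rel = (AUC_test/D_test) / (AUC_ref/D_ref)
      = (908/375) / (748.4/250)
      = 2.42133 / 2.9936 = 0.8088 = 80.88%

F_rel = 80.9%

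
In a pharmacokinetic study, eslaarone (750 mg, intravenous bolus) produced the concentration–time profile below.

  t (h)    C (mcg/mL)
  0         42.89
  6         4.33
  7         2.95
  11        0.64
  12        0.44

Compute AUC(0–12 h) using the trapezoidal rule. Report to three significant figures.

Trapezoidal AUC_0→12:
  [0→6]: (42.89+4.33)/2 × 6 = 141.66
  [6→7]: (4.33+2.95)/2 × 1 = 3.64
  [7→11]: (2.95+0.64)/2 × 4 = 7.18
  [11→12]: (0.64+0.44)/2 × 1 = 0.54
  Sum = 153.02 mcg/mL·h

AUC = 153 mcg/mL·h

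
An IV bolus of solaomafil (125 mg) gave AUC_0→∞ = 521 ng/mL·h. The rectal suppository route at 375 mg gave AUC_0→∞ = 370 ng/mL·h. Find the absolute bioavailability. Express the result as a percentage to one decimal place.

F = 23.7%

F = (AUC_ev / D_ev) / (AUC_iv / D_iv)
  = (370/375) / (521/125)
  = 0.986667 / 4.168 = 0.2367
  = 23.67%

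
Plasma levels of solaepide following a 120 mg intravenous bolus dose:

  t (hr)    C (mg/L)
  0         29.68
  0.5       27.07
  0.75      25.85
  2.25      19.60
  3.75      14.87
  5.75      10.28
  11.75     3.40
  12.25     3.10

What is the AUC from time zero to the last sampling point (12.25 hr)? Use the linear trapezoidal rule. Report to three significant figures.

AUC = 149 mg/L·hr

Trapezoidal AUC_0→12.25:
  [0→0.5]: (29.68+27.07)/2 × 0.5 = 14.1875
  [0.5→0.75]: (27.07+25.85)/2 × 0.25 = 6.615
  [0.75→2.25]: (25.85+19.60)/2 × 1.5 = 34.0875
  [2.25→3.75]: (19.60+14.87)/2 × 1.5 = 25.8525
  [3.75→5.75]: (14.87+10.28)/2 × 2 = 25.15
  [5.75→11.75]: (10.28+3.40)/2 × 6 = 41.04
  [11.75→12.25]: (3.40+3.10)/2 × 0.5 = 1.625
  Sum = 148.5575 mg/L·hr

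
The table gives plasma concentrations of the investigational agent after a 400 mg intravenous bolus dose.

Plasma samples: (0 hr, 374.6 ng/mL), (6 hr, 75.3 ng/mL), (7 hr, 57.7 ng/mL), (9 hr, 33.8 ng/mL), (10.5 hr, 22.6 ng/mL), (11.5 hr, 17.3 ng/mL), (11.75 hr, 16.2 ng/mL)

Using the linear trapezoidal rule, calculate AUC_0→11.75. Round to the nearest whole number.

Trapezoidal AUC_0→11.75:
  [0→6]: (374.6+75.3)/2 × 6 = 1349.7
  [6→7]: (75.3+57.7)/2 × 1 = 66.5
  [7→9]: (57.7+33.8)/2 × 2 = 91.5
  [9→10.5]: (33.8+22.6)/2 × 1.5 = 42.3
  [10.5→11.5]: (22.6+17.3)/2 × 1 = 19.95
  [11.5→11.75]: (17.3+16.2)/2 × 0.25 = 4.1875
  Sum = 1574.1375 ng/mL·hr

AUC = 1574 ng/mL·hr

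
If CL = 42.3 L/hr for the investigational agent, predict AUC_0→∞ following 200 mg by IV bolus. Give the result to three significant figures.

AUC_0→∞ = Dose_iv / CL
        = 200 / 42.3 = 4.72813 mg/L·hr

AUC = 4.73 mg/L·hr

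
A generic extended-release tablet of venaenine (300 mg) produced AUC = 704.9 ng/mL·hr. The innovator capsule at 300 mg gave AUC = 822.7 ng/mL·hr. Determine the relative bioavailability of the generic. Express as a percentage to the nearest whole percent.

F_rel = 86%

F_rel = (AUC_test/D_test) / (AUC_ref/D_ref)
      = (704.9/300) / (822.7/300)
      = 2.34967 / 2.74233 = 0.8568 = 85.68%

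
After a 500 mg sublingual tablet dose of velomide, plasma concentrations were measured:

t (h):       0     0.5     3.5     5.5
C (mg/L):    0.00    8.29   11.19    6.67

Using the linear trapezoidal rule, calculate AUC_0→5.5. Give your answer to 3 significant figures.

AUC = 49.2 mg/L·h

Trapezoidal AUC_0→5.5:
  [0→0.5]: (0.00+8.29)/2 × 0.5 = 2.0725
  [0.5→3.5]: (8.29+11.19)/2 × 3 = 29.22
  [3.5→5.5]: (11.19+6.67)/2 × 2 = 17.86
  Sum = 49.1525 mg/L·h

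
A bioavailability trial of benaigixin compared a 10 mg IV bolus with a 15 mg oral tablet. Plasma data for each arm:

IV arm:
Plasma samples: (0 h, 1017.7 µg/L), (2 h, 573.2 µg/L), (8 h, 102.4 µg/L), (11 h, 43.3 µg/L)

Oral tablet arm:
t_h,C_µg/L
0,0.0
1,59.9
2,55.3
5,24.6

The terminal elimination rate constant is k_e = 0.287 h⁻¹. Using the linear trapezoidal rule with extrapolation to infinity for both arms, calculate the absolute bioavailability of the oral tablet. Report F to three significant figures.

F = 0.0490

Trapezoidal AUC_0→11 (IV):
  [0→2]: (1017.7+573.2)/2 × 2 = 1590.9
  [2→8]: (573.2+102.4)/2 × 6 = 2026.8
  [8→11]: (102.4+43.3)/2 × 3 = 218.55
  Sum = 3836.25 µg/L·h
IV tail: 43.3/0.287 = 150.871; AUC_iv,0→∞ = 3836.25 + 150.871 = 3987.121 µg/L·h
Trapezoidal AUC_0→5 (oral tablet):
  [0→1]: (0.0+59.9)/2 × 1 = 29.95
  [1→2]: (59.9+55.3)/2 × 1 = 57.6
  [2→5]: (55.3+24.6)/2 × 3 = 119.85
  Sum = 207.4 µg/L·h
oral tablet tail: 24.6/0.287 = 85.714; AUC_ev,0→∞ = 207.4 + 85.714 = 293.114 µg/L·h
F = (AUC_ev/D_ev)/(AUC_iv/D_iv) = (293.114/15)/(3987.121/10) = 19.5409/398.7121 = 0.0490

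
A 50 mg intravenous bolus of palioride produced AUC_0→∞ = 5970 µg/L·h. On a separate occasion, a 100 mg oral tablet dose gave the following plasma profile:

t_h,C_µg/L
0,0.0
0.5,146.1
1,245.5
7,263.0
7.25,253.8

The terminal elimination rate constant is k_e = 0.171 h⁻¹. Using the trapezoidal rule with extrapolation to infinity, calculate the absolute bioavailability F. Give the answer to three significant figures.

Trapezoidal AUC_0→7.25 (oral tablet):
  [0→0.5]: (0.0+146.1)/2 × 0.5 = 36.525
  [0.5→1]: (146.1+245.5)/2 × 0.5 = 97.9
  [1→7]: (245.5+263.0)/2 × 6 = 1525.5
  [7→7.25]: (263.0+253.8)/2 × 0.25 = 64.6
  Sum = 1724.525 µg/L·h
Tail: C_last/k_e = 253.8/0.171 = 1484.211
AUC_0→∞ (oral tablet) = 1724.525 + 1484.211 = 3208.736 µg/L·h
F = (AUC_ev/D_ev)/(AUC_iv/D_iv) = (3208.736/100)/(5970/50) = 32.08736/119.4 = 0.2687

F = 0.269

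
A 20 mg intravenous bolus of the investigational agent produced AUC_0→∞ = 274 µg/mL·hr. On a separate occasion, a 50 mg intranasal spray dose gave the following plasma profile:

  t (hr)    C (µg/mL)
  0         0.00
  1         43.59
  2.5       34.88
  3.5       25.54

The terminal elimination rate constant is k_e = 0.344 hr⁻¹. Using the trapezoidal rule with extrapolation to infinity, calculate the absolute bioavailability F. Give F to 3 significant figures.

F = 0.270

Trapezoidal AUC_0→3.5 (intranasal spray):
  [0→1]: (0.00+43.59)/2 × 1 = 21.795
  [1→2.5]: (43.59+34.88)/2 × 1.5 = 58.8525
  [2.5→3.5]: (34.88+25.54)/2 × 1 = 30.21
  Sum = 110.8575 µg/mL·hr
Tail: C_last/k_e = 25.54/0.344 = 74.244
AUC_0→∞ (intranasal spray) = 110.8575 + 74.244 = 185.1015 µg/mL·hr
F = (AUC_ev/D_ev)/(AUC_iv/D_iv) = (185.1015/50)/(274/20) = 3.70203/13.7 = 0.2702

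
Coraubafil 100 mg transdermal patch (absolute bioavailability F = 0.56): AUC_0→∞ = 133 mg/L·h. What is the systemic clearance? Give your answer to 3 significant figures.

CL = 0.421 L/h

CL = F × Dose / AUC_0→∞
   = 0.56 × 100 / 133 = 0.421053 L/h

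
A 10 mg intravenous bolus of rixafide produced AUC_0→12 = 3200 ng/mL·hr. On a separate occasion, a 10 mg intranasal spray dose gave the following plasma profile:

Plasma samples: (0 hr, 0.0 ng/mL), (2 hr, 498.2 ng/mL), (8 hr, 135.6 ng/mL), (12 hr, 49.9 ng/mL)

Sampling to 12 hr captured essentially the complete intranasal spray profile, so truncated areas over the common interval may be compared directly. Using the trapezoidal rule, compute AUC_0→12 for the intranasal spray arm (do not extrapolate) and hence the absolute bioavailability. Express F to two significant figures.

F = 0.87

Trapezoidal AUC_0→12 (intranasal spray):
  [0→2]: (0.0+498.2)/2 × 2 = 498.2
  [2→8]: (498.2+135.6)/2 × 6 = 1901.4
  [8→12]: (135.6+49.9)/2 × 4 = 371.0
  Sum = 2770.6 ng/mL·hr
F = (AUC_ev/D_ev)/(AUC_iv/D_iv) = (2770.6/10)/(3200/10) = 277.06/320 = 0.8658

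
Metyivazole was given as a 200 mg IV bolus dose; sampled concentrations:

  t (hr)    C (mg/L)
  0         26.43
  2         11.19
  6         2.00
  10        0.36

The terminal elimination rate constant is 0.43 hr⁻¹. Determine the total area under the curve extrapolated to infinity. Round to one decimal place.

Trapezoidal AUC_0→10:
  [0→2]: (26.43+11.19)/2 × 2 = 37.62
  [2→6]: (11.19+2.00)/2 × 4 = 26.38
  [6→10]: (2.00+0.36)/2 × 4 = 4.72
  Sum = 68.72 mg/L·hr
Extrapolated tail: C_last / k_e = 0.36 / 0.43 = 0.837
AUC_0→∞ = 68.72 + 0.837 = 69.557 mg/L·hr

AUC = 69.6 mg/L·hr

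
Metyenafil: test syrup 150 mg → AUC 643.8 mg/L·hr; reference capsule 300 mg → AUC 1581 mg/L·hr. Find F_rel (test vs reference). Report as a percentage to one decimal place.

F_rel = (AUC_test/D_test) / (AUC_ref/D_ref)
      = (643.8/150) / (1581/300)
      = 4.292 / 5.27 = 0.8144 = 81.44%

F_rel = 81.4%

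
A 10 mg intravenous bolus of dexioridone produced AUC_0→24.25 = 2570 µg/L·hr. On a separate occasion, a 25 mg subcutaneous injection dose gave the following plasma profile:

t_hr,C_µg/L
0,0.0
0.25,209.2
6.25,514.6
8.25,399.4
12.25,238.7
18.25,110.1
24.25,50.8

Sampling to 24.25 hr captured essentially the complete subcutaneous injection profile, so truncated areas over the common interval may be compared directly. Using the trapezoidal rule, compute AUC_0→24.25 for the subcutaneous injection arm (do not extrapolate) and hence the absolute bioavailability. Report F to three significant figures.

Trapezoidal AUC_0→24.25 (subcutaneous injection):
  [0→0.25]: (0.0+209.2)/2 × 0.25 = 26.15
  [0.25→6.25]: (209.2+514.6)/2 × 6 = 2171.4
  [6.25→8.25]: (514.6+399.4)/2 × 2 = 914.0
  [8.25→12.25]: (399.4+238.7)/2 × 4 = 1276.2
  [12.25→18.25]: (238.7+110.1)/2 × 6 = 1046.4
  [18.25→24.25]: (110.1+50.8)/2 × 6 = 482.7
  Sum = 5916.85 µg/L·hr
F = (AUC_ev/D_ev)/(AUC_iv/D_iv) = (5916.85/25)/(2570/10) = 236.674/257 = 0.9209

F = 0.921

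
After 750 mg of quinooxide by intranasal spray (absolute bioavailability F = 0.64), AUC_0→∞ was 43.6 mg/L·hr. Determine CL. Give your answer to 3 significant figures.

CL = F × Dose / AUC_0→∞
   = 0.64 × 750 / 43.6 = 11.0092 L/hr

CL = 11.0 L/hr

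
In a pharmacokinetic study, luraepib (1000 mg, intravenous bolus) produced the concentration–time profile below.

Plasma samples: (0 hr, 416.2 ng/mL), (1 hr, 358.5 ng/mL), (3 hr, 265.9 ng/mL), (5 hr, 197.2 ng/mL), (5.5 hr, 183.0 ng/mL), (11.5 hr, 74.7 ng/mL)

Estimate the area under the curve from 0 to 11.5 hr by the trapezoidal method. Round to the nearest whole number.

AUC = 2343 ng/mL·hr

Trapezoidal AUC_0→11.5:
  [0→1]: (416.2+358.5)/2 × 1 = 387.35
  [1→3]: (358.5+265.9)/2 × 2 = 624.4
  [3→5]: (265.9+197.2)/2 × 2 = 463.1
  [5→5.5]: (197.2+183.0)/2 × 0.5 = 95.05
  [5.5→11.5]: (183.0+74.7)/2 × 6 = 773.1
  Sum = 2343.0 ng/mL·hr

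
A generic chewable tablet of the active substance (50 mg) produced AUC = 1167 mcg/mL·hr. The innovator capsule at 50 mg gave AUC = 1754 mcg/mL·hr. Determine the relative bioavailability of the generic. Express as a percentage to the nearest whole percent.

F_rel = (AUC_test/D_test) / (AUC_ref/D_ref)
      = (1167/50) / (1754/50)
      = 23.34 / 35.08 = 0.6653 = 66.53%

F_rel = 67%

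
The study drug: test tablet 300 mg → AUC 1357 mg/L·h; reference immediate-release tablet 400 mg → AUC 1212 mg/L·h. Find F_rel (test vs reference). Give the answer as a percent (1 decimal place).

F_rel = 149.3%

F_rel = (AUC_test/D_test) / (AUC_ref/D_ref)
      = (1357/300) / (1212/400)
      = 4.52333 / 3.03 = 1.4928 = 149.28%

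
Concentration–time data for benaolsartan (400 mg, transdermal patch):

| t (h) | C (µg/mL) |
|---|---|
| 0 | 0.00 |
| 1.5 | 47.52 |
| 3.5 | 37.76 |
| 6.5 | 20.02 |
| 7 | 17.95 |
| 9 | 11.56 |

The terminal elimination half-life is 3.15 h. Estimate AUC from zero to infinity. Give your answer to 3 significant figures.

Trapezoidal AUC_0→9:
  [0→1.5]: (0.00+47.52)/2 × 1.5 = 35.64
  [1.5→3.5]: (47.52+37.76)/2 × 2 = 85.28
  [3.5→6.5]: (37.76+20.02)/2 × 3 = 86.67
  [6.5→7]: (20.02+17.95)/2 × 0.5 = 9.4925
  [7→9]: (17.95+11.56)/2 × 2 = 29.51
  Sum = 246.5925 µg/mL·h
k_e = ln2 / t½ = 0.693147 / 3.15 = 0.2200 h^-1
Extrapolated tail: C_last / k_e = 11.56 / 0.22 = 52.545
AUC_0→∞ = 246.5925 + 52.545 = 299.1375 µg/mL·h

AUC = 299 µg/mL·h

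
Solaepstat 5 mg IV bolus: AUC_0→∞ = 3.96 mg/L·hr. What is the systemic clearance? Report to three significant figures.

CL = Dose_iv / AUC_0→∞
   = 5 / 3.96 = 1.26263 L/hr

CL = 1.26 L/hr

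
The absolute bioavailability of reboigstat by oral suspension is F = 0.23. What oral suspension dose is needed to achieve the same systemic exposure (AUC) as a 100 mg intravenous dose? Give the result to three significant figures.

For equal systemic exposure: F × D_ev = D_iv
D_ev = D_iv / F = 100 / 0.23 = 434.783 mg

D_oral = 435 mg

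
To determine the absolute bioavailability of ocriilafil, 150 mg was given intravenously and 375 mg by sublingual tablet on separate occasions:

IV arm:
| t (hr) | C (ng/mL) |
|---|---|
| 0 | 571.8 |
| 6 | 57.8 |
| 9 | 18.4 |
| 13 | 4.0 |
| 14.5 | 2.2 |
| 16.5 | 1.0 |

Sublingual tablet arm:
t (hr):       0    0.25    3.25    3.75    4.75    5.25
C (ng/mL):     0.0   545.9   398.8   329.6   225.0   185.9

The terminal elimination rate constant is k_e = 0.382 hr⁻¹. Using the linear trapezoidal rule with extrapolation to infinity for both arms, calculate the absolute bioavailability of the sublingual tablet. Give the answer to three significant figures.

Trapezoidal AUC_0→16.5 (IV):
  [0→6]: (571.8+57.8)/2 × 6 = 1888.8
  [6→9]: (57.8+18.4)/2 × 3 = 114.3
  [9→13]: (18.4+4.0)/2 × 4 = 44.8
  [13→14.5]: (4.0+2.2)/2 × 1.5 = 4.65
  [14.5→16.5]: (2.2+1.0)/2 × 2 = 3.2
  Sum = 2055.75 ng/mL·hr
IV tail: 1.0/0.382 = 2.618; AUC_iv,0→∞ = 2055.75 + 2.618 = 2058.368 ng/mL·hr
Trapezoidal AUC_0→5.25 (sublingual tablet):
  [0→0.25]: (0.0+545.9)/2 × 0.25 = 68.2375
  [0.25→3.25]: (545.9+398.8)/2 × 3 = 1417.05
  [3.25→3.75]: (398.8+329.6)/2 × 0.5 = 182.1
  [3.75→4.75]: (329.6+225.0)/2 × 1 = 277.3
  [4.75→5.25]: (225.0+185.9)/2 × 0.5 = 102.725
  Sum = 2047.4125 ng/mL·hr
sublingual tablet tail: 185.9/0.382 = 486.649; AUC_ev,0→∞ = 2047.4125 + 486.649 = 2534.0615 ng/mL·hr
F = (AUC_ev/D_ev)/(AUC_iv/D_iv) = (2534.0615/375)/(2058.368/150) = 6.7575/13.7225 = 0.4924

F = 0.492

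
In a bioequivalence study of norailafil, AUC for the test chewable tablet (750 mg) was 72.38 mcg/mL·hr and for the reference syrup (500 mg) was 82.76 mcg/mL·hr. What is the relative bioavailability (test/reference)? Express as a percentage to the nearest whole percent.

F_rel = 58%

F_rel = (AUC_test/D_test) / (AUC_ref/D_ref)
      = (72.38/750) / (82.76/500)
      = 0.0965067 / 0.16552 = 0.5831 = 58.31%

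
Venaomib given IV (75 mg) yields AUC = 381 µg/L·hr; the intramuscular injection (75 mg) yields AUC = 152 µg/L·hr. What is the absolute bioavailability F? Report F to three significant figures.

F = (AUC_ev / D_ev) / (AUC_iv / D_iv)
  = (152/75) / (381/75)
  = 2.02667 / 5.08 = 0.3990

F = 0.399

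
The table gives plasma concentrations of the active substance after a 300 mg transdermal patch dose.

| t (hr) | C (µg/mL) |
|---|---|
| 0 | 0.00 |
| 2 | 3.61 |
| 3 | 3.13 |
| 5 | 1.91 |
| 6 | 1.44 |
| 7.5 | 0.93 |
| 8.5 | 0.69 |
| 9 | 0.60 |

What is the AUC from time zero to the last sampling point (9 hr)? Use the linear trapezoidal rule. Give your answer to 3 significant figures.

AUC = 16.6 µg/mL·hr

Trapezoidal AUC_0→9:
  [0→2]: (0.00+3.61)/2 × 2 = 3.61
  [2→3]: (3.61+3.13)/2 × 1 = 3.37
  [3→5]: (3.13+1.91)/2 × 2 = 5.04
  [5→6]: (1.91+1.44)/2 × 1 = 1.675
  [6→7.5]: (1.44+0.93)/2 × 1.5 = 1.7775
  [7.5→8.5]: (0.93+0.69)/2 × 1 = 0.81
  [8.5→9]: (0.69+0.60)/2 × 0.5 = 0.3225
  Sum = 16.605 µg/mL·hr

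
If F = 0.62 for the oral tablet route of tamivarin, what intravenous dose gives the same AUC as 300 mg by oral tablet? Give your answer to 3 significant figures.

Systemic exposure from an extravascular dose = F × D_ev, so the equivalent IV dose is F × D_ev.
D_iv = F × D_ev = 0.62 × 300 = 186 mg

D_iv = 186 mg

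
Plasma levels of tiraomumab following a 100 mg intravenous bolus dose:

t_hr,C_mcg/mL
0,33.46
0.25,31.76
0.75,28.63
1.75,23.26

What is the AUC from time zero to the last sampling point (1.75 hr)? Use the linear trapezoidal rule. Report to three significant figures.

Trapezoidal AUC_0→1.75:
  [0→0.25]: (33.46+31.76)/2 × 0.25 = 8.1525
  [0.25→0.75]: (31.76+28.63)/2 × 0.5 = 15.0975
  [0.75→1.75]: (28.63+23.26)/2 × 1 = 25.945
  Sum = 49.195 mcg/mL·hr

AUC = 49.2 mcg/mL·hr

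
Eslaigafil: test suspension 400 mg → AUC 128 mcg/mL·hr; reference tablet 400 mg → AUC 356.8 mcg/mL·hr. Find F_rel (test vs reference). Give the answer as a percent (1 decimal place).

F_rel = 35.9%

F_rel = (AUC_test/D_test) / (AUC_ref/D_ref)
      = (128/400) / (356.8/400)
      = 0.32 / 0.892 = 0.3587 = 35.87%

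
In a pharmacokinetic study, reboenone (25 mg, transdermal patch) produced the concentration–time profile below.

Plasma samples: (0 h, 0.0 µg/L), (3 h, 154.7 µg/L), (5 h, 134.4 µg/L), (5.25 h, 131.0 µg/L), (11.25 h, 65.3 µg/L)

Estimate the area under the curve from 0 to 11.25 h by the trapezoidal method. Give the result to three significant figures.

Trapezoidal AUC_0→11.25:
  [0→3]: (0.0+154.7)/2 × 3 = 232.05
  [3→5]: (154.7+134.4)/2 × 2 = 289.1
  [5→5.25]: (134.4+131.0)/2 × 0.25 = 33.175
  [5.25→11.25]: (131.0+65.3)/2 × 6 = 588.9
  Sum = 1143.225 µg/L·h

AUC = 1140 µg/L·h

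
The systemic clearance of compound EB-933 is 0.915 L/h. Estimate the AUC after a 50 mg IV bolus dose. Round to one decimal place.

AUC = 54.6 mg/L·h

AUC_0→∞ = Dose_iv / CL
        = 50 / 0.915 = 54.6448 mg/L·h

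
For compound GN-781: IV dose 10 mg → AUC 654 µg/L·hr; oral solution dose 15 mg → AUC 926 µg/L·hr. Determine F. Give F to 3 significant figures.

F = 0.944

F = (AUC_ev / D_ev) / (AUC_iv / D_iv)
  = (926/15) / (654/10)
  = 61.7333 / 65.4 = 0.9439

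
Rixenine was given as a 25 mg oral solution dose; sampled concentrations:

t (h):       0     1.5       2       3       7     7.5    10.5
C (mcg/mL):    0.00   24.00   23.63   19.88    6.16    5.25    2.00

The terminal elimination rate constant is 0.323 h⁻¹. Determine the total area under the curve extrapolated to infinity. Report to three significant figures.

Trapezoidal AUC_0→10.5:
  [0→1.5]: (0.00+24.00)/2 × 1.5 = 18.0
  [1.5→2]: (24.00+23.63)/2 × 0.5 = 11.9075
  [2→3]: (23.63+19.88)/2 × 1 = 21.755
  [3→7]: (19.88+6.16)/2 × 4 = 52.08
  [7→7.5]: (6.16+5.25)/2 × 0.5 = 2.8525
  [7.5→10.5]: (5.25+2.00)/2 × 3 = 10.875
  Sum = 117.47 mcg/mL·h
Extrapolated tail: C_last / k_e = 2.00 / 0.323 = 6.192
AUC_0→∞ = 117.47 + 6.192 = 123.662 mcg/mL·h

AUC = 124 mcg/mL·h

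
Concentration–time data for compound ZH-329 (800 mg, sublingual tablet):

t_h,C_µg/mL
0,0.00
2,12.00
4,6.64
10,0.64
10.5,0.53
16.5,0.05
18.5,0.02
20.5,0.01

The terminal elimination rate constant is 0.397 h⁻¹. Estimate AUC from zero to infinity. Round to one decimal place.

AUC = 54.6 µg/mL·h

Trapezoidal AUC_0→20.5:
  [0→2]: (0.00+12.00)/2 × 2 = 12.0
  [2→4]: (12.00+6.64)/2 × 2 = 18.64
  [4→10]: (6.64+0.64)/2 × 6 = 21.84
  [10→10.5]: (0.64+0.53)/2 × 0.5 = 0.2925
  [10.5→16.5]: (0.53+0.05)/2 × 6 = 1.74
  [16.5→18.5]: (0.05+0.02)/2 × 2 = 0.07
  [18.5→20.5]: (0.02+0.01)/2 × 2 = 0.03
  Sum = 54.6125 µg/mL·h
Extrapolated tail: C_last / k_e = 0.01 / 0.397 = 0.025
AUC_0→∞ = 54.6125 + 0.025 = 54.6375 µg/mL·h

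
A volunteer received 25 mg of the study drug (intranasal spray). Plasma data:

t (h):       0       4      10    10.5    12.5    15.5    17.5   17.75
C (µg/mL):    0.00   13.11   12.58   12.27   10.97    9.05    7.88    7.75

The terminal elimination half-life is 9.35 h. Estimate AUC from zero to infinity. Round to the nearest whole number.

Trapezoidal AUC_0→17.75:
  [0→4]: (0.00+13.11)/2 × 4 = 26.22
  [4→10]: (13.11+12.58)/2 × 6 = 77.07
  [10→10.5]: (12.58+12.27)/2 × 0.5 = 6.2125
  [10.5→12.5]: (12.27+10.97)/2 × 2 = 23.24
  [12.5→15.5]: (10.97+9.05)/2 × 3 = 30.03
  [15.5→17.5]: (9.05+7.88)/2 × 2 = 16.93
  [17.5→17.75]: (7.88+7.75)/2 × 0.25 = 1.95375
  Sum = 181.65625 µg/mL·h
k_e = ln2 / t½ = 0.693147 / 9.35 = 0.0741 h^-1
Extrapolated tail: C_last / k_e = 7.75 / 0.0741 = 104.588
AUC_0→∞ = 181.65625 + 104.588 = 286.24425 µg/mL·h

AUC = 286 µg/mL·h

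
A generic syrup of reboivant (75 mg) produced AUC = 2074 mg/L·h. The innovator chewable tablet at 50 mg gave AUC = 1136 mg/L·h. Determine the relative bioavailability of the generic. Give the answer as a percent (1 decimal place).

F_rel = 121.7%

F_rel = (AUC_test/D_test) / (AUC_ref/D_ref)
      = (2074/75) / (1136/50)
      = 27.6533 / 22.72 = 1.2171 = 121.71%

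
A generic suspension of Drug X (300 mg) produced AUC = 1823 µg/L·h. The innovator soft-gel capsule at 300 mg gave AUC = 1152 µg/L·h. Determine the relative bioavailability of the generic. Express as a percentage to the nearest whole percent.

F_rel = (AUC_test/D_test) / (AUC_ref/D_ref)
      = (1823/300) / (1152/300)
      = 6.07667 / 3.84 = 1.5825 = 158.25%

F_rel = 158%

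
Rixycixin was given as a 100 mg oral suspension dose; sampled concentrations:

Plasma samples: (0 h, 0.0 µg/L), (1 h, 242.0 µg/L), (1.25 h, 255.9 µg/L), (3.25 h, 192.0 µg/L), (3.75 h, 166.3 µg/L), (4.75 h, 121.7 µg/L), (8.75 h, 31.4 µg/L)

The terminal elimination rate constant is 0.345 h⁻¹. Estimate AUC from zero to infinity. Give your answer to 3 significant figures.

AUC = 1260 µg/L·h

Trapezoidal AUC_0→8.75:
  [0→1]: (0.0+242.0)/2 × 1 = 121.0
  [1→1.25]: (242.0+255.9)/2 × 0.25 = 62.2375
  [1.25→3.25]: (255.9+192.0)/2 × 2 = 447.9
  [3.25→3.75]: (192.0+166.3)/2 × 0.5 = 89.575
  [3.75→4.75]: (166.3+121.7)/2 × 1 = 144.0
  [4.75→8.75]: (121.7+31.4)/2 × 4 = 306.2
  Sum = 1170.9125 µg/L·h
Extrapolated tail: C_last / k_e = 31.4 / 0.345 = 91.014
AUC_0→∞ = 1170.9125 + 91.014 = 1261.9265 µg/L·h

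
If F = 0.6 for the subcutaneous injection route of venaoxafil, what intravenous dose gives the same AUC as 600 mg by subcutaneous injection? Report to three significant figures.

D_iv = 360 mg

Systemic exposure from an extravascular dose = F × D_ev, so the equivalent IV dose is F × D_ev.
D_iv = F × D_ev = 0.6 × 600 = 360 mg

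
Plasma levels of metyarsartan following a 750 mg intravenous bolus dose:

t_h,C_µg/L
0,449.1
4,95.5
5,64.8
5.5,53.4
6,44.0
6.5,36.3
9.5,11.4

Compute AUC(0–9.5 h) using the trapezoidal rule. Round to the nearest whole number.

Trapezoidal AUC_0→9.5:
  [0→4]: (449.1+95.5)/2 × 4 = 1089.2
  [4→5]: (95.5+64.8)/2 × 1 = 80.15
  [5→5.5]: (64.8+53.4)/2 × 0.5 = 29.55
  [5.5→6]: (53.4+44.0)/2 × 0.5 = 24.35
  [6→6.5]: (44.0+36.3)/2 × 0.5 = 20.075
  [6.5→9.5]: (36.3+11.4)/2 × 3 = 71.55
  Sum = 1314.875 µg/L·h

AUC = 1315 µg/L·h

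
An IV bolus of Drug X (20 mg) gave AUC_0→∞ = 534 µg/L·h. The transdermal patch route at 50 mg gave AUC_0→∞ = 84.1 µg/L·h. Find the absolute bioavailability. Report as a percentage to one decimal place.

F = (AUC_ev / D_ev) / (AUC_iv / D_iv)
  = (84.1/50) / (534/20)
  = 1.682 / 26.7 = 0.0630
  = 6.30%

F = 6.3%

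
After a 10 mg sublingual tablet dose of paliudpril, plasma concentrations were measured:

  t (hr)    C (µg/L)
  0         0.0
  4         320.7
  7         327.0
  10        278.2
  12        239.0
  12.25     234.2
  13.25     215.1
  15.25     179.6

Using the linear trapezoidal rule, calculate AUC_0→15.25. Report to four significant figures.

AUC = 3716 µg/L·hr

Trapezoidal AUC_0→15.25:
  [0→4]: (0.0+320.7)/2 × 4 = 641.4
  [4→7]: (320.7+327.0)/2 × 3 = 971.55
  [7→10]: (327.0+278.2)/2 × 3 = 907.8
  [10→12]: (278.2+239.0)/2 × 2 = 517.2
  [12→12.25]: (239.0+234.2)/2 × 0.25 = 59.15
  [12.25→13.25]: (234.2+215.1)/2 × 1 = 224.65
  [13.25→15.25]: (215.1+179.6)/2 × 2 = 394.7
  Sum = 3716.45 µg/L·hr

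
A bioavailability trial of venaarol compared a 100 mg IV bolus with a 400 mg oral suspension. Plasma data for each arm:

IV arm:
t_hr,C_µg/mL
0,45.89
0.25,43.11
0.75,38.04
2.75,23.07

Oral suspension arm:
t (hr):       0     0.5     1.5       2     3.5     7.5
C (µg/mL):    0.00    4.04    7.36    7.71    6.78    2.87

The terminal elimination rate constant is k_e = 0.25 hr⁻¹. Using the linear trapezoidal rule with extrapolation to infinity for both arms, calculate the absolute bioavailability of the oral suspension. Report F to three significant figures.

F = 0.0705

Trapezoidal AUC_0→2.75 (IV):
  [0→0.25]: (45.89+43.11)/2 × 0.25 = 11.125
  [0.25→0.75]: (43.11+38.04)/2 × 0.5 = 20.2875
  [0.75→2.75]: (38.04+23.07)/2 × 2 = 61.11
  Sum = 92.5225 µg/mL·hr
IV tail: 23.07/0.25 = 92.280; AUC_iv,0→∞ = 92.5225 + 92.280 = 184.8025 µg/mL·hr
Trapezoidal AUC_0→7.5 (oral suspension):
  [0→0.5]: (0.00+4.04)/2 × 0.5 = 1.01
  [0.5→1.5]: (4.04+7.36)/2 × 1 = 5.7
  [1.5→2]: (7.36+7.71)/2 × 0.5 = 3.7675
  [2→3.5]: (7.71+6.78)/2 × 1.5 = 10.8675
  [3.5→7.5]: (6.78+2.87)/2 × 4 = 19.3
  Sum = 40.645 µg/mL·hr
oral suspension tail: 2.87/0.25 = 11.480; AUC_ev,0→∞ = 40.645 + 11.480 = 52.125 µg/mL·hr
F = (AUC_ev/D_ev)/(AUC_iv/D_iv) = (52.125/400)/(184.8025/100) = 0.1303125/1.848025 = 0.0705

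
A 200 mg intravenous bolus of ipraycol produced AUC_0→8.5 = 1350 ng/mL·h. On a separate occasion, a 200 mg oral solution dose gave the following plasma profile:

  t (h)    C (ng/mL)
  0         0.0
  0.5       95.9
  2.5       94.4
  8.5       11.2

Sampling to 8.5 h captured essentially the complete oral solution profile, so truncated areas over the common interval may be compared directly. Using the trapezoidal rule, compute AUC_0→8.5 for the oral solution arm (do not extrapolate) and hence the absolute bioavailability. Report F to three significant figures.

F = 0.393

Trapezoidal AUC_0→8.5 (oral solution):
  [0→0.5]: (0.0+95.9)/2 × 0.5 = 23.975
  [0.5→2.5]: (95.9+94.4)/2 × 2 = 190.3
  [2.5→8.5]: (94.4+11.2)/2 × 6 = 316.8
  Sum = 531.075 ng/mL·h
F = (AUC_ev/D_ev)/(AUC_iv/D_iv) = (531.075/200)/(1350/200) = 2.655375/6.75 = 0.3934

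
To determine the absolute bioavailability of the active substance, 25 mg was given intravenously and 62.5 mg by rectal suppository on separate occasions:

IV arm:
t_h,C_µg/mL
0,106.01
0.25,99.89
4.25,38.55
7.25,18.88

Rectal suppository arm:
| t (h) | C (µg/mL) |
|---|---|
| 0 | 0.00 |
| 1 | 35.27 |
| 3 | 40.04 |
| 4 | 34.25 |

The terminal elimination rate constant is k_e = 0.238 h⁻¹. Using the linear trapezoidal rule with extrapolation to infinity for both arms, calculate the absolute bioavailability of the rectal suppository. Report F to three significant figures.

Trapezoidal AUC_0→7.25 (IV):
  [0→0.25]: (106.01+99.89)/2 × 0.25 = 25.7375
  [0.25→4.25]: (99.89+38.55)/2 × 4 = 276.88
  [4.25→7.25]: (38.55+18.88)/2 × 3 = 86.145
  Sum = 388.7625 µg/mL·h
IV tail: 18.88/0.238 = 79.328; AUC_iv,0→∞ = 388.7625 + 79.328 = 468.0905 µg/mL·h
Trapezoidal AUC_0→4 (rectal suppository):
  [0→1]: (0.00+35.27)/2 × 1 = 17.635
  [1→3]: (35.27+40.04)/2 × 2 = 75.31
  [3→4]: (40.04+34.25)/2 × 1 = 37.145
  Sum = 130.09 µg/mL·h
rectal suppository tail: 34.25/0.238 = 143.908; AUC_ev,0→∞ = 130.09 + 143.908 = 273.998 µg/mL·h
F = (AUC_ev/D_ev)/(AUC_iv/D_iv) = (273.998/62.5)/(468.0905/25) = 4.383968/18.72362 = 0.2341

F = 0.234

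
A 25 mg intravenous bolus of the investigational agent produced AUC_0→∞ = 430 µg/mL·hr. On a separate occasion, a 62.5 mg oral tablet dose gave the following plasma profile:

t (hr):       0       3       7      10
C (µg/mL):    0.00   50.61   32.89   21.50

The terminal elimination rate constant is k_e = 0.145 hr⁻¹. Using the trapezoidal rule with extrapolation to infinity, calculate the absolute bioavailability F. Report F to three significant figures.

F = 0.440

Trapezoidal AUC_0→10 (oral tablet):
  [0→3]: (0.00+50.61)/2 × 3 = 75.915
  [3→7]: (50.61+32.89)/2 × 4 = 167.0
  [7→10]: (32.89+21.50)/2 × 3 = 81.585
  Sum = 324.5 µg/mL·hr
Tail: C_last/k_e = 21.50/0.145 = 148.276
AUC_0→∞ (oral tablet) = 324.5 + 148.276 = 472.776 µg/mL·hr
F = (AUC_ev/D_ev)/(AUC_iv/D_iv) = (472.776/62.5)/(430/25) = 7.564416/17.2 = 0.4398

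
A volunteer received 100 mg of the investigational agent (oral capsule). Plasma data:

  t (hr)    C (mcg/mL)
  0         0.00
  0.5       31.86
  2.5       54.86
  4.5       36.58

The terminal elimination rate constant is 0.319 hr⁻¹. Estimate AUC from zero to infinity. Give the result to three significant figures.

AUC = 301 mcg/mL·hr

Trapezoidal AUC_0→4.5:
  [0→0.5]: (0.00+31.86)/2 × 0.5 = 7.965
  [0.5→2.5]: (31.86+54.86)/2 × 2 = 86.72
  [2.5→4.5]: (54.86+36.58)/2 × 2 = 91.44
  Sum = 186.125 mcg/mL·hr
Extrapolated tail: C_last / k_e = 36.58 / 0.319 = 114.671
AUC_0→∞ = 186.125 + 114.671 = 300.796 mcg/mL·hr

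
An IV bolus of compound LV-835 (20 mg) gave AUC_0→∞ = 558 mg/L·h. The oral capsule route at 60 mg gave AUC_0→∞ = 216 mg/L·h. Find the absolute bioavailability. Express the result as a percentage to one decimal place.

F = (AUC_ev / D_ev) / (AUC_iv / D_iv)
  = (216/60) / (558/20)
  = 3.6 / 27.9 = 0.1290
  = 12.90%

F = 12.9%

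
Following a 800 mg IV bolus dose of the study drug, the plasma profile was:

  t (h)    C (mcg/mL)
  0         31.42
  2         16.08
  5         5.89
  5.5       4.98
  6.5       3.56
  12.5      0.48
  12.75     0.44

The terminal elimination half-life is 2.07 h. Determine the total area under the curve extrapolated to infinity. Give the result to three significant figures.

AUC = 101 mcg/mL·h

Trapezoidal AUC_0→12.75:
  [0→2]: (31.42+16.08)/2 × 2 = 47.5
  [2→5]: (16.08+5.89)/2 × 3 = 32.955
  [5→5.5]: (5.89+4.98)/2 × 0.5 = 2.7175
  [5.5→6.5]: (4.98+3.56)/2 × 1 = 4.27
  [6.5→12.5]: (3.56+0.48)/2 × 6 = 12.12
  [12.5→12.75]: (0.48+0.44)/2 × 0.25 = 0.115
  Sum = 99.6775 mcg/mL·h
k_e = ln2 / t½ = 0.693147 / 2.07 = 0.3349 h^-1
Extrapolated tail: C_last / k_e = 0.44 / 0.3349 = 1.314
AUC_0→∞ = 99.6775 + 1.314 = 100.9915 mcg/mL·h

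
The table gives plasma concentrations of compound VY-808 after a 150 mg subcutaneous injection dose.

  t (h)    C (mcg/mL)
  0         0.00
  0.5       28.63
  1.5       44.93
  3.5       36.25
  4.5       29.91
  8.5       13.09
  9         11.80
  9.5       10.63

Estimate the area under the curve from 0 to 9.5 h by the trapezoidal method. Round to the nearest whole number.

Trapezoidal AUC_0→9.5:
  [0→0.5]: (0.00+28.63)/2 × 0.5 = 7.1575
  [0.5→1.5]: (28.63+44.93)/2 × 1 = 36.78
  [1.5→3.5]: (44.93+36.25)/2 × 2 = 81.18
  [3.5→4.5]: (36.25+29.91)/2 × 1 = 33.08
  [4.5→8.5]: (29.91+13.09)/2 × 4 = 86.0
  [8.5→9]: (13.09+11.80)/2 × 0.5 = 6.2225
  [9→9.5]: (11.80+10.63)/2 × 0.5 = 5.6075
  Sum = 256.0275 mcg/mL·h

AUC = 256 mcg/mL·h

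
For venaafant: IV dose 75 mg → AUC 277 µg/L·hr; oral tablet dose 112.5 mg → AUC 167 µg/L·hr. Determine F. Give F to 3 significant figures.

F = (AUC_ev / D_ev) / (AUC_iv / D_iv)
  = (167/112.5) / (277/75)
  = 1.48444 / 3.69333 = 0.4019

F = 0.402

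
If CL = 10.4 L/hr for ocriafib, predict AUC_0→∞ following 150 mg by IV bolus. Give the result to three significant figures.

AUC_0→∞ = Dose_iv / CL
        = 150 / 10.4 = 14.4231 mg/L·hr

AUC = 14.4 mg/L·hr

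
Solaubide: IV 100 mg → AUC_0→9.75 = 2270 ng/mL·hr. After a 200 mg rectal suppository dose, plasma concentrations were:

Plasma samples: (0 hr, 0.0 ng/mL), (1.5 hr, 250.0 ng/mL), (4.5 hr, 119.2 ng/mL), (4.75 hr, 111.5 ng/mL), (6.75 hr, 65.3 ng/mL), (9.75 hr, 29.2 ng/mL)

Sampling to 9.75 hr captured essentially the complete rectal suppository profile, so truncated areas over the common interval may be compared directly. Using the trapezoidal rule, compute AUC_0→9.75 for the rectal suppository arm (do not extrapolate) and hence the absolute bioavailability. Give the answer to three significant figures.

F = 0.240

Trapezoidal AUC_0→9.75 (rectal suppository):
  [0→1.5]: (0.0+250.0)/2 × 1.5 = 187.5
  [1.5→4.5]: (250.0+119.2)/2 × 3 = 553.8
  [4.5→4.75]: (119.2+111.5)/2 × 0.25 = 28.8375
  [4.75→6.75]: (111.5+65.3)/2 × 2 = 176.8
  [6.75→9.75]: (65.3+29.2)/2 × 3 = 141.75
  Sum = 1088.6875 ng/mL·hr
F = (AUC_ev/D_ev)/(AUC_iv/D_iv) = (1088.6875/200)/(2270/100) = 5.4434375/22.7 = 0.2398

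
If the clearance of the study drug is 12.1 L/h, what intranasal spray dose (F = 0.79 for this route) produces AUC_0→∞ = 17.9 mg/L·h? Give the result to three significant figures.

Dose = 274 mg

Dose = CL × AUC_0→∞ / F
     = 12.1 × 17.9 / 0.79 = 274.165 mg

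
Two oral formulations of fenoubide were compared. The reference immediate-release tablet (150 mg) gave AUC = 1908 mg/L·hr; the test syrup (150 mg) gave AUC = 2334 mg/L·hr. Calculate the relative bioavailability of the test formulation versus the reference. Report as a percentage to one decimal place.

F_rel = (AUC_test/D_test) / (AUC_ref/D_ref)
      = (2334/150) / (1908/150)
      = 15.56 / 12.72 = 1.2233 = 122.33%

F_rel = 122.3%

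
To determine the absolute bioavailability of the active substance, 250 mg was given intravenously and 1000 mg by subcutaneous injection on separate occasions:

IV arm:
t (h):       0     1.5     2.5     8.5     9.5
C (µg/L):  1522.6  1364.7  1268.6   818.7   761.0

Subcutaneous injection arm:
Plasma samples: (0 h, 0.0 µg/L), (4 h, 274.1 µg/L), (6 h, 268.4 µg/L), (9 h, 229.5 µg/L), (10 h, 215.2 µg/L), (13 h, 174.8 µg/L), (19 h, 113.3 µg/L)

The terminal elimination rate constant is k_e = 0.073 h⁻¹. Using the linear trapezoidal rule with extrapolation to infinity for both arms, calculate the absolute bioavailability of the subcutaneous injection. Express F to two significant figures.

Trapezoidal AUC_0→9.5 (IV):
  [0→1.5]: (1522.6+1364.7)/2 × 1.5 = 2165.475
  [1.5→2.5]: (1364.7+1268.6)/2 × 1 = 1316.65
  [2.5→8.5]: (1268.6+818.7)/2 × 6 = 6261.9
  [8.5→9.5]: (818.7+761.0)/2 × 1 = 789.85
  Sum = 10533.875 µg/L·h
IV tail: 761.0/0.073 = 10424.658; AUC_iv,0→∞ = 10533.875 + 10424.658 = 20958.533 µg/L·h
Trapezoidal AUC_0→19 (subcutaneous injection):
  [0→4]: (0.0+274.1)/2 × 4 = 548.2
  [4→6]: (274.1+268.4)/2 × 2 = 542.5
  [6→9]: (268.4+229.5)/2 × 3 = 746.85
  [9→10]: (229.5+215.2)/2 × 1 = 222.35
  [10→13]: (215.2+174.8)/2 × 3 = 585.0
  [13→19]: (174.8+113.3)/2 × 6 = 864.3
  Sum = 3509.2 µg/L·h
subcutaneous injection tail: 113.3/0.073 = 1552.055; AUC_ev,0→∞ = 3509.2 + 1552.055 = 5061.255 µg/L·h
F = (AUC_ev/D_ev)/(AUC_iv/D_iv) = (5061.255/1000)/(20958.533/250) = 5.061255/83.834132 = 0.0604

F = 0.060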